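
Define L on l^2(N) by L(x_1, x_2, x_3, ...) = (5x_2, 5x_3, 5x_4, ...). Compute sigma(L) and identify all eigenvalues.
sigma(L) = closed disk {z in C : |z| ≤ 5}; sigma_p(L) = open disk {z in C : |z| < 5}

Note L = 5·V where V is the unit left shift (V x)_k = x_{k+1}; so sigma(L) = 5·sigma(V) and ||L|| = 5||V||. ||L x||^2 = 25sum_{k≥2} |x_k|^2 ≤ 25||x||^2, with equality on {x : x_1 = 0}, so ||L|| = 5. For any lambda with |lambda| < 5, set r = lambda/5 (|r| < 1); the vector x = (1, r, r^2, ...) is in l^2 and satisfies L x = 5(r, r^2, ...) = lambda x, so lambda is an eigenvalue. On the boundary |lambda| = 5 the geometric series diverges, so no l^2 eigenvector exists, but these lambda lie in the approximate point spectrum. Hence sigma(L) is the closed disk of radius 5 and sigma_p(L) is the open disk.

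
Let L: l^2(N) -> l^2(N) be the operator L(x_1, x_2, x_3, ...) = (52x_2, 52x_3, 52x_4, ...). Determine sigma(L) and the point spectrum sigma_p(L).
sigma(L) = closed disk {z in C : |z| ≤ 52}; sigma_p(L) = open disk {z in C : |z| < 52}

Note L = 52·V where V is the unit left shift (V x)_k = x_{k+1}; so sigma(L) = 52·sigma(V) and ||L|| = 52||V||. ||L x||^2 = 2704sum_{k≥2} |x_k|^2 ≤ 2704||x||^2, with equality on {x : x_1 = 0}, so ||L|| = 52. For any lambda with |lambda| < 52, set r = lambda/52 (|r| < 1); the vector x = (1, r, r^2, ...) is in l^2 and satisfies L x = 52(r, r^2, ...) = lambda x, so lambda is an eigenvalue. On the boundary |lambda| = 52 the geometric series diverges, so no l^2 eigenvector exists, but these lambda lie in the approximate point spectrum. Hence sigma(L) is the closed disk of radius 52 and sigma_p(L) is the open disk.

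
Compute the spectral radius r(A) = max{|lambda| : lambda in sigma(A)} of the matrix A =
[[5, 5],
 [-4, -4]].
r(A) = 1

The eigenvalues of A are the roots of its characteristic polynomial. With M = A (coefficients from the trace and determinant):
  p(λ) = det(λ I - M) = λ^2 - λ.
For λ^2 - λ the discriminant is 1. It is a perfect square (1^2), so the roots are rational: λ = (1 ± 1)/2 = 1, 0.
Thus the eigenvalues (to 4 decimals) are 1 (modulus 1); 0 (modulus 0). The spectral radius is the largest modulus: r(A) = 1. (Cross-check: r(A) ≤ ||A||_2 ≈ 9.0554; equality holds whenever A is normal, though it can also hold for some non-normal A.)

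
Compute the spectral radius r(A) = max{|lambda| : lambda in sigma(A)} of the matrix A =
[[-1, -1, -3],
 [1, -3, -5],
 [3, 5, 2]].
r(A) ≈ 5.4087

The eigenvalues of A are the roots of its characteristic polynomial. With M = A (coefficients from the trace, the sum of principal 2x2 minors, and det A):
  p(λ) = det(λ I - M) = λ^3 + 2λ^2 + 30λ + 44.
No integer candidate from the rational root theorem (±divisors of 44) is a root, so the roots are irrational. The cubic discriminant is Δ = -110560 < 0, so there is one real root and a complex-conjugate pair. p(-2) = -16 and p(-1) = 15 have opposite signs, so a root lies in (-2, -1); Newton's method refines it to λ ≈ -1.5041. Dividing out (λ - (-1.5041)) leaves approximately λ^2 + 0.4959λ + 29.2541. For λ^2 + 0.4959λ + 29.2541 the discriminant is -116.7704. It is negative, so the remaining roots are the complex-conjugate pair λ ≈ -0.248 ± 5.403i. Their product equals the constant term, so |λ|^2 ≈ 29.2541 and |λ| ≈ 5.4087.
Thus the eigenvalues (to 4 decimals) are -1.5041 (modulus 1.5041); -0.248 ± 5.403i (modulus 5.4087). The spectral radius is the largest modulus: r(A) ≈ 5.4087. (Cross-check: r(A) ≤ ||A||_2 ≈ 8.1901; equality holds whenever A is normal, though it can also hold for some non-normal A.)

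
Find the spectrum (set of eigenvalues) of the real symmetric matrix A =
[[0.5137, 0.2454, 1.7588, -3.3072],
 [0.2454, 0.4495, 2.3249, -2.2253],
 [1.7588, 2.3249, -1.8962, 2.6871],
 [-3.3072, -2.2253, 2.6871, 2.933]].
sigma(A) ≈ {-6, 0, 2, 6}

A is real symmetric, so its spectrum consists of real eigenvalues. Expanding the characteristic polynomial of the displayed matrix gives
  det(λ I - A) = p(λ) = λ^4 + (-2)λ^3 + (-36)λ^2 + (72.0037)λ + (-0.0019).
Solving p(λ) = 0 yields eigenvalues ≈ -6, 0, 2, 6. (A is shown rounded to 4 decimals, so these recover the underlying integer eigenvalues to within that precision.)
Verification: the trace of A = 2 equals the sum of eigenvalues 2, and det(A) ≈ -0.0019 matches the eigenvalue product 0.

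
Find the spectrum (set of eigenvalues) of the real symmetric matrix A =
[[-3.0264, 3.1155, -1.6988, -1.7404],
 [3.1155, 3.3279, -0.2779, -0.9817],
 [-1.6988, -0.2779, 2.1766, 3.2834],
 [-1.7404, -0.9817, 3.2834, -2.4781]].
sigma(A) ≈ {-5, -4, 3, 6}

A is real symmetric, so its spectrum consists of real eigenvalues. Expanding the characteristic polynomial of the displayed matrix gives
  det(λ I - A) = p(λ) = λ^4 + (0)λ^3 + (-43)λ^2 + (-18)λ + (359.9873).
Solving p(λ) = 0 yields eigenvalues ≈ -5, -4, 3, 6. (A is shown rounded to 4 decimals, so these recover the underlying integer eigenvalues to within that precision.)
Verification: the trace of A = 0 equals the sum of eigenvalues 0, and det(A) ≈ 359.9873 matches the eigenvalue product 360.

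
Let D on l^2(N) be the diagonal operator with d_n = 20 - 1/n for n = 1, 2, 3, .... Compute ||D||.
||D|| = 20

For a diagonal operator on l^2 with entries d_n, ||D|| = sup_n |d_n|. Here d_1 = 19, d_2 = 39/2, ..., and d_n = 20 - 1/n increases monotonically toward 20. All terms lie in [19, 20), so |d_n| = d_n and the supremum is the limit 20, which is not attained by any individual d_n. Hence ||D|| = 20.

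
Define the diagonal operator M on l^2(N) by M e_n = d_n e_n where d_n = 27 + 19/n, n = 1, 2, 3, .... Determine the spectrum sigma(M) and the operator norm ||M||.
sigma(M) = {27 + 19/n : n ≥ 1} ∪ {27}; ||M|| = 46

A bounded diagonal operator on l^2 with diagonal entries d_n has spectrum equal to the closure of {d_n : n ≥ 1}: every d_n is an eigenvalue (with eigenvector e_n), so {d_n} ⊂ sigma(M); the spectrum is closed, so its closure is too; and for lambda not in the closure, (M - lambda I) has bounded inverse (the diagonal entries 1/(d_n - lambda) are bounded). For our sequence d_n = 27 + 19/n, n = 1, 2, 3, ...:
  - {d_n} = {27 + 19/n : n ≥ 1}; the only limit point is 27
  - closure = {27 + 19/n : n ≥ 1} ∪ {27}
For the norm: a diagonal operator has ||M|| = sup_n |d_n|. Here d_n = 27 + 19/n is positive and decreasing, so sup_n |d_n| = d_1 = 27 + 19 = 46. So ||M|| = 46.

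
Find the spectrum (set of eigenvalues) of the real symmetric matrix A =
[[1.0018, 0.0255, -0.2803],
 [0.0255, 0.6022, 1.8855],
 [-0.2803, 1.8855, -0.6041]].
sigma(A) ≈ {-2, 1, 2}

A is real symmetric, so its spectrum consists of real eigenvalues. Expanding the characteristic polynomial of the displayed matrix gives
  det(λ I - A) = p(λ) = λ^3 + (-1)λ^2 + (-4)λ + (4).
Solving p(λ) = 0 yields eigenvalues ≈ -2, 1, 2. (A is shown rounded to 4 decimals, so these recover the underlying integer eigenvalues to within that precision.)
Verification: the trace of A = 1 equals the sum of eigenvalues 1, and det(A) ≈ -3.9998 matches the eigenvalue product -4.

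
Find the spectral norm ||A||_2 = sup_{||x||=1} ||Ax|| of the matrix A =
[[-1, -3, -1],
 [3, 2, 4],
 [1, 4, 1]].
||A||_2 ≈ 6.9857 (= sqrt(largest eigenvalue of A^T A))

||A||_2 = sigma_max(A) = sqrt(lambda_max(A^T A)). Form the symmetric matrix M = A^T A =
[[11, 13, 14],
 [13, 29, 15],
 [14, 15, 18]].
Its characteristic polynomial (trace, sum of principal 2x2 minors, determinant of M give the coefficients) is
  p(λ) = det(λ I - M) = λ^3 - 58λ^2 + 449λ - 1.
No integer candidate from the rational root theorem (±divisors of 1) is a root, so the roots are irrational. The cubic discriminant is Δ = 315798649 > 0, so there are three distinct real roots. p(0) = -1 and p(1) = 391 have opposite signs, so a root lies in (0, 1); Newton's method refines it to λ ≈ 0.0022. p(9) = 71 and p(10) = -311 have opposite signs, so a root lies in (9, 10); Newton's method refines it to λ ≈ 9.1983. p(48) = -1489 and p(49) = 391 have opposite signs, so a root lies in (48, 49); Newton's method refines it to λ ≈ 48.7995. Check (Vieta): the three roots sum to 58, matching tr M = 58.
So the eigenvalues of A^T A are ≈ 0.0022, 9.1983, 48.7995 (all ≥ 0, as they must be for A^T A). The largest is λ_max ≈ 48.7995, hence ||A||_2 = sqrt(λ_max) ≈ 6.9857.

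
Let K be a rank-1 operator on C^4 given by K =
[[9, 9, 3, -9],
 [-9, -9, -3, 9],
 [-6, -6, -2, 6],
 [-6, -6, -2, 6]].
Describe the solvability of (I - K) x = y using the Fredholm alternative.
(I - K) is invertible (det(I - K) = -3 ≠ 0), so for every y in C^4 the equation (I - K) x = y has a unique solution.

K has rank 1, so it is an outer product K = u v^T: every row of K is a multiple of one row vector. Reading off the entries, u = (3, -3, -2, -2) and v = (3, 3, 1, -3) (row i of K equals u_i·v^T). A rank-one matrix u v^T satisfies K u = u (v·u) and kills the (3)-dimensional subspace v^⊥, so its characteristic polynomial is lambda^3 (lambda - v·u) with v·u = tr K = 4. Hence the eigenvalues of I - K are 1 (multiplicity 3) and 1 - (4) = -3, so det(I - K) = -3. (Direct check: I - K =
[[-8, -9, -3, 9],
 [9, 10, 3, -9],
 [6, 6, 3, -6],
 [6, 6, 2, -5]]
has determinant -3.) The finite-dimensional Fredholm alternative says: either (I - K) is invertible, or ker(I - K) ≠ {0} and then range(I - K) = ker((I - K)^*)^⊥, with dim ker(I - K) = dim ker((I - K)^*). Since det(I - K) ≠ 0, 1 is not an eigenvalue of K and ker(I - K) = {0}, so we are in the first case: for every y there is a unique x = (I - K)^(-1) y. Explicitly, by the Sherman–Morrison formula, (I - u v^T)^(-1) = I + u v^T/(1 - v·u), i.e. (I - K)^(-1) = I + K/(-3).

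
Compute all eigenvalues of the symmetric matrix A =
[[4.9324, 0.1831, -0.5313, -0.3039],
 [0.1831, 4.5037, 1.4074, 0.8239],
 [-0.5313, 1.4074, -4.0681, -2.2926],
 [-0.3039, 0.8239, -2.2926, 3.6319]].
sigma(A) ≈ {-5, 4, 5} (5 with multiplicity 2)

A is real symmetric, so its spectrum consists of real eigenvalues. Expanding the characteristic polynomial of the displayed matrix gives
  det(λ I - A) = p(λ) = λ^4 + (-9)λ^3 + (-5)λ^2 + (225)λ + (-499.9918).
Solving p(λ) = 0 yields eigenvalues ≈ -5, 4, 5, 5. (A is shown rounded to 4 decimals, so these recover the underlying integer eigenvalues to within that precision.)
Verification: the trace of A = 9 equals the sum of eigenvalues 9, and det(A) ≈ -499.9918 matches the eigenvalue product -500.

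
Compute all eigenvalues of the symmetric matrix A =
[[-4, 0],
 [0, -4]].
sigma(A) ≈ {-4} (-4 with multiplicity 2)

A is real symmetric, so its spectrum consists of real eigenvalues. Expanding the characteristic polynomial of the displayed matrix gives
  det(λ I - A) = p(λ) = λ^2 + (8)λ + (16).
Solving p(λ) = 0 yields eigenvalues ≈ -4, -4. (A is shown rounded to 4 decimals, so these recover the underlying integer eigenvalues to within that precision.)
Verification: the trace of A = -8 equals the sum of eigenvalues -8, and det(A) ≈ 16.0000 matches the eigenvalue product 16.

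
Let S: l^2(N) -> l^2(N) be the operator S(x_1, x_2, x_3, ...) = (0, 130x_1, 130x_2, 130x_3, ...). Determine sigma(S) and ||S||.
sigma(S) = closed disk {z in C : |z| ≤ 130}; ||S|| = 130

Note S = 130·U where U is the unit right shift (U x)_k = x_{k-1} (with x_0 := 0); so ||S|| = 130||U|| and sigma(S) = 130·sigma(U). ||S x||^2 = sum_{k≥1} |130x_k|^2 = 16900||x||^2, so ||S|| = 130 and sigma(S) ⊂ {|z| ≤ 130}. For any |lambda| < 130, the equation (S - lambda I) x = 0 forces x_1 = 0, then 130x_k = lambda x_{k+1} ⇒ x = 0, so S has no eigenvalues. But (S - lambda I) is not surjective for |lambda| < 130: solving (S - lambda I) x = e_1 would require x_n proportional to (lambda/130)^(-n), which is not in l^2. So every |lambda| < 130 lies in the residual spectrum. The boundary |lambda| = 130 is in the approximate point spectrum (the spectrum is closed). Hence sigma(S) is the closed disk of radius 130.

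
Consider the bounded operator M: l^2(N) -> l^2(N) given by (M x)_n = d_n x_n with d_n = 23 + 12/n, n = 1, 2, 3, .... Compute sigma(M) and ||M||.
sigma(M) = {23 + 12/n : n ≥ 1} ∪ {23}; ||M|| = 35

A bounded diagonal operator on l^2 with diagonal entries d_n has spectrum equal to the closure of {d_n : n ≥ 1}: every d_n is an eigenvalue (with eigenvector e_n), so {d_n} ⊂ sigma(M); the spectrum is closed, so its closure is too; and for lambda not in the closure, (M - lambda I) has bounded inverse (the diagonal entries 1/(d_n - lambda) are bounded). For our sequence d_n = 23 + 12/n, n = 1, 2, 3, ...:
  - {d_n} = {23 + 12/n : n ≥ 1}; the only limit point is 23
  - closure = {23 + 12/n : n ≥ 1} ∪ {23}
For the norm: a diagonal operator has ||M|| = sup_n |d_n|. Here d_n = 23 + 12/n is positive and decreasing, so sup_n |d_n| = d_1 = 23 + 12 = 35. So ||M|| = 35.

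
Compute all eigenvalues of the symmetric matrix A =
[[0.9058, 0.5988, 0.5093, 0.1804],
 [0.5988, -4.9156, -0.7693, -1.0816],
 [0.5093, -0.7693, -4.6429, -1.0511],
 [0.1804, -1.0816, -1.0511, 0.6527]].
sigma(A) ≈ {-6, -4, 1} (1 with multiplicity 2)

A is real symmetric, so its spectrum consists of real eigenvalues. Expanding the characteristic polynomial of the displayed matrix gives
  det(λ I - A) = p(λ) = λ^4 + (8)λ^3 + (5)λ^2 + (-38)λ + (24).
Solving p(λ) = 0 yields eigenvalues ≈ -6, -4, 1, 1. (A is shown rounded to 4 decimals, so these recover the underlying integer eigenvalues to within that precision.)
Verification: the trace of A = -8 equals the sum of eigenvalues -8, and det(A) ≈ 23.9999 matches the eigenvalue product 24.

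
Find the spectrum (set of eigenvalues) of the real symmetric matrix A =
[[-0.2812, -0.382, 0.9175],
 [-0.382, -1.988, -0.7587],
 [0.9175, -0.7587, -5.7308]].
sigma(A) ≈ {-6, -2, 0}

A is real symmetric, so its spectrum consists of real eigenvalues. Expanding the characteristic polynomial of the displayed matrix gives
  det(λ I - A) = p(λ) = λ^3 + (8)λ^2 + (12)λ + (0).
Solving p(λ) = 0 yields eigenvalues ≈ -6, -2, 0. (A is shown rounded to 4 decimals, so these recover the underlying integer eigenvalues to within that precision.)
Verification: the trace of A = -8 equals the sum of eigenvalues -8, and det(A) ≈ -0.0002 matches the eigenvalue product 0.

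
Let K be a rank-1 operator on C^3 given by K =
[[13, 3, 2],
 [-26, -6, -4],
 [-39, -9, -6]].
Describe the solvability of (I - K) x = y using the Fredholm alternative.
(I - K) is singular (det(I - K) = 0, i.e. 1 ∈ sigma(K)). (I - K) x = y is solvable iff y ⊥ ker((I - K)^*) = span{(13, 3, 2)}, i.e. iff 13y_1 + 3y_2 + 2y_3 = 0. When solvable, the solutions are x = y + c·(1, -2, -3), c arbitrary (ker(I - K) = span{(1, -2, -3)}, dimension 1).

K has rank 1, so it is an outer product K = u v^T: every row of K is a multiple of one row vector. Reading off the entries, u = (1, -2, -3) and v = (13, 3, 2) (row i of K equals u_i·v^T). A rank-one matrix u v^T satisfies K u = u (v·u) and kills the (2)-dimensional subspace v^⊥, so its characteristic polynomial is lambda^2 (lambda - v·u) with v·u = tr K = 1. Hence the eigenvalues of I - K are 1 (multiplicity 2) and 1 - (1) = 0, so det(I - K) = 0. (Direct check: I - K =
[[-12, -3, -2],
 [26, 7, 4],
 [39, 9, 7]]
has determinant 0.) So 1 is an eigenvalue of K and (I - K) is not invertible. The finite-dimensional Fredholm alternative says: either (I - K) is invertible, or ker(I - K) ≠ {0} and then range(I - K) = ker((I - K)^*)^⊥, with dim ker(I - K) = dim ker((I - K)^*). We are in the second case, so we need both kernels. Kernel of I - K: (I - K) u = u - u (v·u) = u - u = 0, so ker(I - K) = span{u} = span{(1, -2, -3)} (it is exactly 1-dimensional because rank(I - K) = 2). Kernel of the adjoint: K is real, so (I - K)^* = I - K^T = I - v u^T, and (I - v u^T) v = v - v (u·v) = 0; hence ker((I - K)^*) = span{v} = span{(13, 3, 2)}. Therefore (I - K) x = y is solvable iff <y, v> = 0, i.e. iff 13y_1 + 3y_2 + 2y_3 = 0. When this holds, K y = u (v·y) = 0, so (I - K) y = y and x = y is a particular solution; the full solution set is the line x = y + c·u = y + c·(1, -2, -3), c ∈ C.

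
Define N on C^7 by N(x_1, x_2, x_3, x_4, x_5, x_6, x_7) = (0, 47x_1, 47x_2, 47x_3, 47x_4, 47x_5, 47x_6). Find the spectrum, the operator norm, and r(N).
sigma(N) = {0}; ||N|| = 47; r(N) = 0. (N is nilpotent with N^7 = 0.)

On C^7, N is a strictly lower-triangular matrix with 47 on the subdiagonal and zeros elsewhere, so its characteristic polynomial is lambda^7 and every eigenvalue is 0: sigma(N) = {0}. For the operator norm, N e_i = 47e_{i+1} for i = 1, ..., 6 and N e_7 = 0, so the singular values of N are 47 (with multiplicity 6) and 0; hence ||N|| = 47. The spectral radius r(N) = max|lambda| = 0. Note ||N|| > r(N) — characteristic of non-normal nilpotent operators. Indeed N^7 = 0.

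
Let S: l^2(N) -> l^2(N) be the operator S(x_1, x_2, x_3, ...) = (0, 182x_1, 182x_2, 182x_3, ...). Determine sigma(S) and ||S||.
sigma(S) = closed disk {z in C : |z| ≤ 182}; ||S|| = 182

Note S = 182·U where U is the unit right shift (U x)_k = x_{k-1} (with x_0 := 0); so ||S|| = 182||U|| and sigma(S) = 182·sigma(U). ||S x||^2 = sum_{k≥1} |182x_k|^2 = 33124||x||^2, so ||S|| = 182 and sigma(S) ⊂ {|z| ≤ 182}. For any |lambda| < 182, the equation (S - lambda I) x = 0 forces x_1 = 0, then 182x_k = lambda x_{k+1} ⇒ x = 0, so S has no eigenvalues. But (S - lambda I) is not surjective for |lambda| < 182: solving (S - lambda I) x = e_1 would require x_n proportional to (lambda/182)^(-n), which is not in l^2. So every |lambda| < 182 lies in the residual spectrum. The boundary |lambda| = 182 is in the approximate point spectrum (the spectrum is closed). Hence sigma(S) is the closed disk of radius 182.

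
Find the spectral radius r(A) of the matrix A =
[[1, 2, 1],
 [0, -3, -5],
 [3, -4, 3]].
r(A) ≈ 5.8834

The eigenvalues of A are the roots of its characteristic polynomial. With M = A (coefficients from the trace, the sum of principal 2x2 minors, and det A):
  p(λ) = det(λ I - M) = λ^3 - λ^2 - 32λ + 50.
No integer candidate from the rational root theorem (±divisors of 50) is a root, so the roots are irrational. The cubic discriminant is Δ = 93596 > 0, so there are three distinct real roots. p(-6) = -10 and p(-5) = 60 have opposite signs, so a root lies in (-6, -5); Newton's method refines it to λ ≈ -5.8834. p(1) = 18 and p(2) = -10 have opposite signs, so a root lies in (1, 2); Newton's method refines it to λ ≈ 1.6122. p(5) = -10 and p(6) = 38 have opposite signs, so a root lies in (5, 6); Newton's method refines it to λ ≈ 5.2712. Check (Vieta): the three roots sum to 1, matching tr M = 1.
Thus the eigenvalues (to 4 decimals) are -5.8834 (modulus 5.8834); 1.6122 (modulus 1.6122); 5.2712 (modulus 5.2712). The spectral radius is the largest modulus: r(A) ≈ 5.8834. (Cross-check: r(A) ≤ ||A||_2 ≈ 6.2319; equality holds whenever A is normal, though it can also hold for some non-normal A.)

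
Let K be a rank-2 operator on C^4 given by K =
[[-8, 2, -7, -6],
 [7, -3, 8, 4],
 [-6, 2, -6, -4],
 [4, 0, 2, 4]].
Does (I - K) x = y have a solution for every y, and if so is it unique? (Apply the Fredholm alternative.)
(I - K) is invertible (det(I - K) = -4 ≠ 0), so for every y in C^4 the equation (I - K) x = y has a unique solution.

K has rank 2 and factors as K = U V^T = u1 v1^T + u2 v2^T with u1 = (-1, -1, 0, 2), v1 = (2, 0, 1, 2), u2 = (2, -3, 2, 0), v2 = (-3, 1, -3, -2) (multiplying out reproduces the displayed K). The nonzero eigenvalues of U V^T coincide with those of the 2 x 2 matrix G = V^T U = [[v1·u1, v1·u2], [v2·u1, v2·u2]] = [[2, 6], [-2, -15]], and by the Sylvester determinant identity det(I_4 - U V^T) = det(I_2 - V^T U) = det([[-1, -6], [2, 16]]) = (-1)(16) - (-6)(2) = -4. (Direct check: I - K =
[[9, -2, 7, 6],
 [-7, 4, -8, -4],
 [6, -2, 7, 4],
 [-4, 0, -2, -3]]
has determinant -4.) The finite-dimensional Fredholm alternative says: either (I - K) is invertible, or ker(I - K) ≠ {0} and then range(I - K) = ker((I - K)^*)^⊥, with dim ker(I - K) = dim ker((I - K)^*). Since det(I - K) ≠ 0, 1 is not an eigenvalue of K and ker(I - K) = {0}, so we are in the first case: for every y there is a unique x = (I - K)^(-1) y. (Explicitly, by the Woodbury identity, (I - U V^T)^(-1) = I + U (I_2 - G)^(-1) V^T.)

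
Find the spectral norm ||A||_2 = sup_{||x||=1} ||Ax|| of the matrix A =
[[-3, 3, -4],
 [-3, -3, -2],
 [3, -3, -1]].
||A||_2 ≈ 6.6336 (= sqrt(largest eigenvalue of A^T A))

||A||_2 = sigma_max(A) = sqrt(lambda_max(A^T A)). Form the symmetric matrix M = A^T A =
[[27, -9, 15],
 [-9, 27, -3],
 [15, -3, 21]].
Its characteristic polynomial (trace, sum of principal 2x2 minors, determinant of M give the coefficients) is
  p(λ) = det(λ I - M) = λ^3 - 75λ^2 + 1548λ - 8100.
No integer candidate from the rational root theorem (±divisors of 8100) is a root, so the roots are irrational. The cubic discriminant is Δ = 128455632 > 0, so there are three distinct real roots. p(8) = -4 and p(9) = 486 have opposite signs, so a root lies in (8, 9); Newton's method refines it to λ ≈ 8.0074. p(22) = 304 and p(23) = -4 have opposite signs, so a root lies in (22, 23); Newton's method refines it to λ ≈ 22.9873. p(44) = -4 and p(45) = 810 have opposite signs, so a root lies in (44, 45); Newton's method refines it to λ ≈ 44.0053. Check (Vieta): the three roots sum to 75, matching tr M = 75.
So the eigenvalues of A^T A are ≈ 8.0074, 22.9873, 44.0053 (all ≥ 0, as they must be for A^T A). The largest is λ_max ≈ 44.0053, hence ||A||_2 = sqrt(λ_max) ≈ 6.6336.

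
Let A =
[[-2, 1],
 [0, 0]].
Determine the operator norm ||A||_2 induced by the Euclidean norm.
||A||_2 = sqrt(5) ≈ 2.2361 (= sqrt(largest eigenvalue of A^T A))

||A||_2 = sigma_max(A) = sqrt(lambda_max(A^T A)). Form the symmetric matrix M = A^T A =
[[4, -2],
 [-2, 1]].
Its characteristic polynomial (trace, determinant of M give the coefficients) is
  p(λ) = det(λ I - M) = λ^2 - 5λ.
For λ^2 - 5λ the discriminant is 25. It is a perfect square (5^2), so the roots are rational: λ = (5 ± 5)/2 = 5, 0.
So the eigenvalues of A^T A are ≈ 0, 5 (all ≥ 0, as they must be for A^T A). The largest is λ_max = 5, hence ||A||_2 = sqrt(λ_max) = sqrt(5) ≈ 2.2361.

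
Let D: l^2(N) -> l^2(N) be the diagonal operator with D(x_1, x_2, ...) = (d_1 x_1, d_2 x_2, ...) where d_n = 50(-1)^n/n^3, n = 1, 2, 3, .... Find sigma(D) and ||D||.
sigma(D) = {50(-1)^n/n^3 : n ≥ 1} ∪ {0}; ||D|| = 50

A bounded diagonal operator on l^2 with diagonal entries d_n has spectrum equal to the closure of {d_n : n ≥ 1}: every d_n is an eigenvalue (with eigenvector e_n), so {d_n} ⊂ sigma(D); the spectrum is closed, so its closure is too; and for lambda not in the closure, (D - lambda I) has bounded inverse (the diagonal entries 1/(d_n - lambda) are bounded). For our sequence d_n = 50(-1)^n/n^3, n = 1, 2, 3, ...:
  - {d_n} = {50(-1)^n/n^3 : n ≥ 1}; the only limit point is 0
  - closure = {50(-1)^n/n^3 : n ≥ 1} ∪ {0}
For the norm: a diagonal operator has ||D|| = sup_n |d_n|. Here |d_n| = 50/n^3 is decreasing, so sup_n |d_n| = |d_1| = 50. So ||D|| = 50.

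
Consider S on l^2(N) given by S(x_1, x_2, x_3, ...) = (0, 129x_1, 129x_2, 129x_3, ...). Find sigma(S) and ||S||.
sigma(S) = closed disk {z in C : |z| ≤ 129}; ||S|| = 129

Note S = 129·U where U is the unit right shift (U x)_k = x_{k-1} (with x_0 := 0); so ||S|| = 129||U|| and sigma(S) = 129·sigma(U). ||S x||^2 = sum_{k≥1} |129x_k|^2 = 16641||x||^2, so ||S|| = 129 and sigma(S) ⊂ {|z| ≤ 129}. For any |lambda| < 129, the equation (S - lambda I) x = 0 forces x_1 = 0, then 129x_k = lambda x_{k+1} ⇒ x = 0, so S has no eigenvalues. But (S - lambda I) is not surjective for |lambda| < 129: solving (S - lambda I) x = e_1 would require x_n proportional to (lambda/129)^(-n), which is not in l^2. So every |lambda| < 129 lies in the residual spectrum. The boundary |lambda| = 129 is in the approximate point spectrum (the spectrum is closed). Hence sigma(S) is the closed disk of radius 129.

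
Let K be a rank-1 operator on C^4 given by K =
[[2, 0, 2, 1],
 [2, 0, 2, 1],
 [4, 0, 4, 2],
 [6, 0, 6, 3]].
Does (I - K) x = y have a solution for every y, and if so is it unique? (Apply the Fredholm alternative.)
(I - K) is invertible (det(I - K) = -8 ≠ 0), so for every y in C^4 the equation (I - K) x = y has a unique solution.

K has rank 1, so it is an outer product K = u v^T: every row of K is a multiple of one row vector. Reading off the entries, u = (1, 1, 2, 3) and v = (2, 0, 2, 1) (row i of K equals u_i·v^T). A rank-one matrix u v^T satisfies K u = u (v·u) and kills the (3)-dimensional subspace v^⊥, so its characteristic polynomial is lambda^3 (lambda - v·u) with v·u = tr K = 9. Hence the eigenvalues of I - K are 1 (multiplicity 3) and 1 - (9) = -8, so det(I - K) = -8. (Direct check: I - K =
[[-1, 0, -2, -1],
 [-2, 1, -2, -1],
 [-4, 0, -3, -2],
 [-6, 0, -6, -2]]
has determinant -8.) The finite-dimensional Fredholm alternative says: either (I - K) is invertible, or ker(I - K) ≠ {0} and then range(I - K) = ker((I - K)^*)^⊥, with dim ker(I - K) = dim ker((I - K)^*). Since det(I - K) ≠ 0, 1 is not an eigenvalue of K and ker(I - K) = {0}, so we are in the first case: for every y there is a unique x = (I - K)^(-1) y. Explicitly, by the Sherman–Morrison formula, (I - u v^T)^(-1) = I + u v^T/(1 - v·u), i.e. (I - K)^(-1) = I + K/(-8).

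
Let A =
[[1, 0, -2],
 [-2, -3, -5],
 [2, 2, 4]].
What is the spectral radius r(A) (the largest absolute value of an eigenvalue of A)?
r(A) = sqrt(6) ≈ 2.4495

The eigenvalues of A are the roots of its characteristic polynomial. With M = A (coefficients from the trace, the sum of principal 2x2 minors, and det A):
  p(λ) = det(λ I - M) = λ^3 - 2λ^2 + 3λ + 6.
By the rational root theorem any rational root is an integer divisor of 6. Testing λ = -1: p(-1) = -1 - 2 - 3 + 6 = 0, so λ = -1 is a root. Dividing out (λ + 1) leaves p(λ) = (λ + 1)(λ^2 - 3λ + 6). For λ^2 - 3λ + 6 the discriminant is -15. It is negative, so the roots are the complex-conjugate pair λ = 3/2 ± (sqrt(15)/2) i ≈ 1.5 ± 1.9365i. For a conjugate pair the product of the roots equals the constant term, so |λ|^2 = 6 and |λ| = sqrt(6) ≈ 2.4495.
Thus the eigenvalues (to 4 decimals) are 1.5 ± 1.9365i (modulus 2.4495); -1 (modulus 1). The spectral radius is the largest modulus: r(A) = sqrt(6) ≈ 2.4495. (Cross-check: r(A) ≤ ||A||_2 ≈ 7.9695; equality holds whenever A is normal, though it can also hold for some non-normal A.)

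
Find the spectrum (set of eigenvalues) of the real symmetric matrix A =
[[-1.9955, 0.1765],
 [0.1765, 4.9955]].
sigma(A) ≈ {-2, 5}

A is real symmetric, so its spectrum consists of real eigenvalues. Expanding the characteristic polynomial of the displayed matrix gives
  det(λ I - A) = p(λ) = λ^2 + (-3)λ + (-10).
Solving p(λ) = 0 yields eigenvalues ≈ -2, 5. (A is shown rounded to 4 decimals, so these recover the underlying integer eigenvalues to within that precision.)
Verification: the trace of A = 3 equals the sum of eigenvalues 3, and det(A) ≈ -9.9997 matches the eigenvalue product -10.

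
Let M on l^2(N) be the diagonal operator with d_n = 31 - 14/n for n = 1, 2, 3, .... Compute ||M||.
||M|| = 31

For a diagonal operator on l^2 with entries d_n, ||M|| = sup_n |d_n|. Here d_1 = 17, d_2 = 24, ..., and d_n = 31 - 14/n increases monotonically toward 31. All terms lie in [17, 31), so |d_n| = d_n and the supremum is the limit 31, which is not attained by any individual d_n. Hence ||M|| = 31.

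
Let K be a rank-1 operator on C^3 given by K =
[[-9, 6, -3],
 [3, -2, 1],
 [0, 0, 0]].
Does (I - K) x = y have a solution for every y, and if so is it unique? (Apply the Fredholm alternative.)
(I - K) is invertible (det(I - K) = 12 ≠ 0), so for every y in C^3 the equation (I - K) x = y has a unique solution.

K has rank 1, so it is an outer product K = u v^T: every row of K is a multiple of one row vector. Reading off the entries, u = (-3, 1, 0) and v = (3, -2, 1) (row i of K equals u_i·v^T). A rank-one matrix u v^T satisfies K u = u (v·u) and kills the (2)-dimensional subspace v^⊥, so its characteristic polynomial is lambda^2 (lambda - v·u) with v·u = tr K = -11. Hence the eigenvalues of I - K are 1 (multiplicity 2) and 1 - (-11) = 12, so det(I - K) = 12. (Direct check: I - K =
[[10, -6, 3],
 [-3, 3, -1],
 [0, 0, 1]]
has determinant 12.) The finite-dimensional Fredholm alternative says: either (I - K) is invertible, or ker(I - K) ≠ {0} and then range(I - K) = ker((I - K)^*)^⊥, with dim ker(I - K) = dim ker((I - K)^*). Since det(I - K) ≠ 0, 1 is not an eigenvalue of K and ker(I - K) = {0}, so we are in the first case: for every y there is a unique x = (I - K)^(-1) y. Explicitly, by the Sherman–Morrison formula, (I - u v^T)^(-1) = I + u v^T/(1 - v·u), i.e. (I - K)^(-1) = I + K/(12).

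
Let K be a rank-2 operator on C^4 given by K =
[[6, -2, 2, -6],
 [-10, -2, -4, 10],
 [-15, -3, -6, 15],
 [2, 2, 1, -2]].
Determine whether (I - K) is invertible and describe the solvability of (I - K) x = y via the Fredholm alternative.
(I - K) is invertible (det(I - K) = -52 ≠ 0), so for every y in C^4 the equation (I - K) x = y has a unique solution.

K has rank 2 and factors as K = U V^T = u1 v1^T + u2 v2^T with u1 = (0, 2, 3, -1), v1 = (-2, -2, -1, 2), u2 = (2, -2, -3, 0), v2 = (3, -1, 1, -3) (multiplying out reproduces the displayed K). The nonzero eigenvalues of U V^T coincide with those of the 2 x 2 matrix G = V^T U = [[v1·u1, v1·u2], [v2·u1, v2·u2]] = [[-9, 3], [4, 5]], and by the Sylvester determinant identity det(I_4 - U V^T) = det(I_2 - V^T U) = det([[10, -3], [-4, -4]]) = (10)(-4) - (-3)(-4) = -52. (Direct check: I - K =
[[-5, 2, -2, 6],
 [10, 3, 4, -10],
 [15, 3, 7, -15],
 [-2, -2, -1, 3]]
has determinant -52.) The finite-dimensional Fredholm alternative says: either (I - K) is invertible, or ker(I - K) ≠ {0} and then range(I - K) = ker((I - K)^*)^⊥, with dim ker(I - K) = dim ker((I - K)^*). Since det(I - K) ≠ 0, 1 is not an eigenvalue of K and ker(I - K) = {0}, so we are in the first case: for every y there is a unique x = (I - K)^(-1) y. (Explicitly, by the Woodbury identity, (I - U V^T)^(-1) = I + U (I_2 - G)^(-1) V^T.)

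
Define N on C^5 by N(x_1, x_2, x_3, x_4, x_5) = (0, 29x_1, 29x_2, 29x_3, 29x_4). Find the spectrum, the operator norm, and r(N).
sigma(N) = {0}; ||N|| = 29; r(N) = 0. (N is nilpotent with N^5 = 0.)

On C^5, N is a strictly lower-triangular matrix with 29 on the subdiagonal and zeros elsewhere, so its characteristic polynomial is lambda^5 and every eigenvalue is 0: sigma(N) = {0}. For the operator norm, N e_i = 29e_{i+1} for i = 1, ..., 4 and N e_5 = 0, so the singular values of N are 29 (with multiplicity 4) and 0; hence ||N|| = 29. The spectral radius r(N) = max|lambda| = 0. Note ||N|| > r(N) — characteristic of non-normal nilpotent operators. Indeed N^5 = 0.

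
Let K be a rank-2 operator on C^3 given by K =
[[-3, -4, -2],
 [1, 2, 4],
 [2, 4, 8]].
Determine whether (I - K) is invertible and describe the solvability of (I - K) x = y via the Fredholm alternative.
(I - K) is invertible (det(I - K) = -28 ≠ 0), so for every y in C^3 the equation (I - K) x = y has a unique solution.

K has rank 2 and factors as K = U V^T = u1 v1^T + u2 v2^T with u1 = (-1, -1, -2), v1 = (1, 1, -1), u2 = (1, -1, -2), v2 = (-2, -3, -3) (multiplying out reproduces the displayed K). The nonzero eigenvalues of U V^T coincide with those of the 2 x 2 matrix G = V^T U = [[v1·u1, v1·u2], [v2·u1, v2·u2]] = [[0, 2], [11, 7]], and by the Sylvester determinant identity det(I_3 - U V^T) = det(I_2 - V^T U) = det([[1, -2], [-11, -6]]) = (1)(-6) - (-2)(-11) = -28. (Direct check: I - K =
[[4, 4, 2],
 [-1, -1, -4],
 [-2, -4, -7]]
has determinant -28.) The finite-dimensional Fredholm alternative says: either (I - K) is invertible, or ker(I - K) ≠ {0} and then range(I - K) = ker((I - K)^*)^⊥, with dim ker(I - K) = dim ker((I - K)^*). Since det(I - K) ≠ 0, 1 is not an eigenvalue of K and ker(I - K) = {0}, so we are in the first case: for every y there is a unique x = (I - K)^(-1) y. (Explicitly, by the Woodbury identity, (I - U V^T)^(-1) = I + U (I_2 - G)^(-1) V^T.)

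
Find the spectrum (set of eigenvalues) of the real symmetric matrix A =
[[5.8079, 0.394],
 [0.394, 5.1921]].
sigma(A) ≈ {5, 6}

A is real symmetric, so its spectrum consists of real eigenvalues. Expanding the characteristic polynomial of the displayed matrix gives
  det(λ I - A) = p(λ) = λ^2 + (-11)λ + (30).
Solving p(λ) = 0 yields eigenvalues ≈ 5, 6. (A is shown rounded to 4 decimals, so these recover the underlying integer eigenvalues to within that precision.)
Verification: the trace of A = 11 equals the sum of eigenvalues 11, and det(A) ≈ 30.0000 matches the eigenvalue product 30.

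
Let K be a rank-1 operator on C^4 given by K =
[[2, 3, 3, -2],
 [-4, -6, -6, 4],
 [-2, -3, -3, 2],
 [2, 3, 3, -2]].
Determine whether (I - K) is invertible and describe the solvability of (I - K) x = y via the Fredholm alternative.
(I - K) is invertible (det(I - K) = 10 ≠ 0), so for every y in C^4 the equation (I - K) x = y has a unique solution.

K has rank 1, so it is an outer product K = u v^T: every row of K is a multiple of one row vector. Reading off the entries, u = (-1, 2, 1, -1) and v = (-2, -3, -3, 2) (row i of K equals u_i·v^T). A rank-one matrix u v^T satisfies K u = u (v·u) and kills the (3)-dimensional subspace v^⊥, so its characteristic polynomial is lambda^3 (lambda - v·u) with v·u = tr K = -9. Hence the eigenvalues of I - K are 1 (multiplicity 3) and 1 - (-9) = 10, so det(I - K) = 10. (Direct check: I - K =
[[-1, -3, -3, 2],
 [4, 7, 6, -4],
 [2, 3, 4, -2],
 [-2, -3, -3, 3]]
has determinant 10.) The finite-dimensional Fredholm alternative says: either (I - K) is invertible, or ker(I - K) ≠ {0} and then range(I - K) = ker((I - K)^*)^⊥, with dim ker(I - K) = dim ker((I - K)^*). Since det(I - K) ≠ 0, 1 is not an eigenvalue of K and ker(I - K) = {0}, so we are in the first case: for every y there is a unique x = (I - K)^(-1) y. Explicitly, by the Sherman–Morrison formula, (I - u v^T)^(-1) = I + u v^T/(1 - v·u), i.e. (I - K)^(-1) = I + K/(10).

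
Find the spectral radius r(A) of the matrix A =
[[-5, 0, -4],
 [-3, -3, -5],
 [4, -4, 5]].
r(A) ≈ 5.6577

The eigenvalues of A are the roots of its characteristic polynomial. With M = A (coefficients from the trace, the sum of principal 2x2 minors, and det A):
  p(λ) = det(λ I - M) = λ^3 + 3λ^2 - 29λ - 79.
No integer candidate from the rational root theorem (±divisors of 79) is a root, so the roots are irrational. The cubic discriminant is Δ = 68864 > 0, so there are three distinct real roots. p(-6) = -13 and p(-5) = 16 have opposite signs, so a root lies in (-6, -5); Newton's method refines it to λ ≈ -5.6577. p(-3) = 8 and p(-2) = -17 have opposite signs, so a root lies in (-3, -2); Newton's method refines it to λ ≈ -2.6371. p(5) = -24 and p(6) = 71 have opposite signs, so a root lies in (5, 6); Newton's method refines it to λ ≈ 5.2949. Check (Vieta): the three roots sum to -3, matching tr M = -3.
Thus the eigenvalues (to 4 decimals) are -5.6577 (modulus 5.6577); -2.6371 (modulus 2.6371); 5.2949 (modulus 5.2949). The spectral radius is the largest modulus: r(A) ≈ 5.6577. (Cross-check: r(A) ≤ ||A||_2 ≈ 10.694; equality holds whenever A is normal, though it can also hold for some non-normal A.)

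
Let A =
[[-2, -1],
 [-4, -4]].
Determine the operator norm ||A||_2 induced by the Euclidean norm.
||A||_2 = sqrt((37 + sqrt(1305))/2) ≈ 6.0467 (= sqrt(largest eigenvalue of A^T A))

||A||_2 = sigma_max(A) = sqrt(lambda_max(A^T A)). Form the symmetric matrix M = A^T A =
[[20, 18],
 [18, 17]].
Its characteristic polynomial (trace, determinant of M give the coefficients) is
  p(λ) = det(λ I - M) = λ^2 - 37λ + 16.
For λ^2 - 37λ + 16 the discriminant is 1305. It is nonnegative but not a perfect square, so the roots are real and irrational: λ = (37 ± sqrt(1305))/2 ≈ 36.5624, 0.4376.
So the eigenvalues of A^T A are ≈ 0.4376, 36.5624 (all ≥ 0, as they must be for A^T A). The largest is λ_max = (37 + sqrt(1305))/2 ≈ 36.5624, hence ||A||_2 = sqrt(λ_max) = sqrt((37 + sqrt(1305))/2) ≈ 6.0467.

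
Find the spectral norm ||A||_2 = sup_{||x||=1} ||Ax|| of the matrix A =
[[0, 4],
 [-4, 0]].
||A||_2 = 4 (= sqrt(largest eigenvalue of A^T A))

||A||_2 = sigma_max(A) = sqrt(lambda_max(A^T A)). Form the symmetric matrix M = A^T A =
[[16, 0],
 [0, 16]].
Its characteristic polynomial (trace, determinant of M give the coefficients) is
  p(λ) = det(λ I - M) = λ^2 - 32λ + 256.
For λ^2 - 32λ + 256 the discriminant is 0. It is a perfect square (0^2), so the roots are rational: λ = (32 ± 0)/2 = 16, 16.
So the eigenvalues of A^T A are ≈ 16, 16 (all ≥ 0, as they must be for A^T A). The largest is λ_max = 16, hence ||A||_2 = sqrt(λ_max) = 4.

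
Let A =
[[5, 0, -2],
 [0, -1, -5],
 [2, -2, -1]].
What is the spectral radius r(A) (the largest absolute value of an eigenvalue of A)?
r(A) ≈ 3.9466

The eigenvalues of A are the roots of its characteristic polynomial. With M = A (coefficients from the trace, the sum of principal 2x2 minors, and det A):
  p(λ) = det(λ I - M) = λ^3 - 3λ^2 - 15λ + 49.
No integer candidate from the rational root theorem (±divisors of 49) is a root, so the roots are irrational. The cubic discriminant is Δ = -4320 < 0, so there is one real root and a complex-conjugate pair. p(-4) = -3 and p(-3) = 40 have opposite signs, so a root lies in (-4, -3); Newton's method refines it to λ ≈ -3.9466. Dividing out (λ - (-3.9466)) leaves approximately λ^2 - 6.9466λ + 12.4157. For λ^2 - 6.9466λ + 12.4157 the discriminant is -1.4072. It is negative, so the remaining roots are the complex-conjugate pair λ ≈ 3.4733 ± 0.5931i. Their product equals the constant term, so |λ|^2 ≈ 12.4157 and |λ| ≈ 3.5236.
Thus the eigenvalues (to 4 decimals) are -3.9466 (modulus 3.9466); 3.4733 ± 0.5931i (modulus 3.5236). The spectral radius is the largest modulus: r(A) ≈ 3.9466. (Cross-check: r(A) ≤ ||A||_2 ≈ 6.5667; equality holds whenever A is normal, though it can also hold for some non-normal A.)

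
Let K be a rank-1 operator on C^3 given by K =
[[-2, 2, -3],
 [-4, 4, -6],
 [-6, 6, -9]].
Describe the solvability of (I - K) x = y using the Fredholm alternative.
(I - K) is invertible (det(I - K) = 8 ≠ 0), so for every y in C^3 the equation (I - K) x = y has a unique solution.

K has rank 1, so it is an outer product K = u v^T: every row of K is a multiple of one row vector. Reading off the entries, u = (-1, -2, -3) and v = (2, -2, 3) (row i of K equals u_i·v^T). A rank-one matrix u v^T satisfies K u = u (v·u) and kills the (2)-dimensional subspace v^⊥, so its characteristic polynomial is lambda^2 (lambda - v·u) with v·u = tr K = -7. Hence the eigenvalues of I - K are 1 (multiplicity 2) and 1 - (-7) = 8, so det(I - K) = 8. (Direct check: I - K =
[[3, -2, 3],
 [4, -3, 6],
 [6, -6, 10]]
has determinant 8.) The finite-dimensional Fredholm alternative says: either (I - K) is invertible, or ker(I - K) ≠ {0} and then range(I - K) = ker((I - K)^*)^⊥, with dim ker(I - K) = dim ker((I - K)^*). Since det(I - K) ≠ 0, 1 is not an eigenvalue of K and ker(I - K) = {0}, so we are in the first case: for every y there is a unique x = (I - K)^(-1) y. Explicitly, by the Sherman–Morrison formula, (I - u v^T)^(-1) = I + u v^T/(1 - v·u), i.e. (I - K)^(-1) = I + K/(8).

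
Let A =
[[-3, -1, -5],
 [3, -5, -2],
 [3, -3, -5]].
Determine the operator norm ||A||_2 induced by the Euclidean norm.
||A||_2 ≈ 9.0378 (= sqrt(largest eigenvalue of A^T A))

||A||_2 = sigma_max(A) = sqrt(lambda_max(A^T A)). Form the symmetric matrix M = A^T A =
[[27, -21, -6],
 [-21, 35, 30],
 [-6, 30, 54]].
Its characteristic polynomial (trace, sum of principal 2x2 minors, determinant of M give the coefficients) is
  p(λ) = det(λ I - M) = λ^3 - 116λ^2 + 2916λ - 9216.
No integer candidate from the rational root theorem (±divisors of 9216) is a root, so the roots are irrational. The cubic discriminant is Δ = 11515981824 > 0, so there are three distinct real roots. p(3) = -1485 and p(4) = 656 have opposite signs, so a root lies in (3, 4); Newton's method refines it to λ ≈ 3.6829. p(30) = 864 and p(31) = -505 have opposite signs, so a root lies in (30, 31); Newton's method refines it to λ ≈ 30.6352. p(81) = -2655 and p(82) = 1280 have opposite signs, so a root lies in (81, 82); Newton's method refines it to λ ≈ 81.6818. Check (Vieta): the three roots sum to 116, matching tr M = 116.
So the eigenvalues of A^T A are ≈ 3.6829, 30.6352, 81.6818 (all ≥ 0, as they must be for A^T A). The largest is λ_max ≈ 81.6818, hence ||A||_2 = sqrt(λ_max) ≈ 9.0378.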